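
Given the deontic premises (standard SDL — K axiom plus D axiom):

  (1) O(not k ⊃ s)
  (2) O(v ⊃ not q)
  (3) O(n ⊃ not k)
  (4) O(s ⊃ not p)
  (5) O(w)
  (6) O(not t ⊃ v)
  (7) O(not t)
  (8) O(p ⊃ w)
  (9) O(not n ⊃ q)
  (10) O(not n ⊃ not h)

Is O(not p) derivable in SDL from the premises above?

Yes

Premise 7 gives O(not t).
Premise 6 is O(not t ⊃ v); since O(not t), deontic closure gives O(v).
From O(v) and premise 2, O(v ⊃ not q), we obtain O(not q).
Premise 9, O(not n ⊃ q), contraposes to O(not q ⊃ n); with O(not q) we get O(n).
From O(n) and premise 3, O(n ⊃ not k), we obtain O(not k).
From O(not k) and premise 1, O(not k ⊃ s), we obtain O(s).
From O(s) and premise 4, O(s ⊃ not p), we obtain O(not p).
Premises 5, 8, 10 do not contribute to this derivation.
So O(not p) follows.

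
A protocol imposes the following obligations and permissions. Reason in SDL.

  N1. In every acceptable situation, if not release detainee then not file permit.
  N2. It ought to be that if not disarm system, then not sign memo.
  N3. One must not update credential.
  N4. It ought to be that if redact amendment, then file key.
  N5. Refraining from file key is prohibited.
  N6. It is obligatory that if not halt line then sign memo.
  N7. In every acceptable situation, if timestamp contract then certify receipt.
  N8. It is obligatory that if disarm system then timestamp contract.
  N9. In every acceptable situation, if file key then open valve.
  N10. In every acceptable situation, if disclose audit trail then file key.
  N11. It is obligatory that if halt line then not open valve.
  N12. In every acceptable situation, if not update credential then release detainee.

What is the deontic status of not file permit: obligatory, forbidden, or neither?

Neither

Premise 1 is O(¬release_detainee → ¬file_permit), but O(¬release_detainee) is not derivable from the premises, so it does not yield O(¬file_permit).
No premise or chain of K-axiom applications forces O(¬file_permit), and none forces O(file_permit). So ¬file_permit is neither obligatory nor forbidden under these norms.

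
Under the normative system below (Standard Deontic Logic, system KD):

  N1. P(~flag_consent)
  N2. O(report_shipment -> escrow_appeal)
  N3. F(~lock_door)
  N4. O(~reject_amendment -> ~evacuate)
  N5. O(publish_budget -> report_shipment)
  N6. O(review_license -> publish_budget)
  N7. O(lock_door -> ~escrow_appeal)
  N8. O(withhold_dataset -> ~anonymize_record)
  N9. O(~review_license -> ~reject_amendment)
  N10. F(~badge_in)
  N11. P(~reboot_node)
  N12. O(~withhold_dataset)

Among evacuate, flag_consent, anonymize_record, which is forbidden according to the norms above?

evacuate

Premise 3 is F(~lock_door), i.e. O(lock_door).
Premise 7 is O(lock_door -> ~escrow_appeal); since O(lock_door), deontic closure gives O(~escrow_appeal).
Premise 2 is O(report_shipment -> escrow_appeal); contrapositively O(~escrow_appeal -> ~report_shipment). Since O(~escrow_appeal) holds, K gives O(~report_shipment).
The contrapositive of premise 5 (O(publish_budget -> report_shipment)) is O(~report_shipment -> ~publish_budget), and O(~report_shipment) is already established, so O(~publish_budget).
Premise 6 is O(review_license -> publish_budget); contrapositively O(~publish_budget -> ~review_license). Since O(~publish_budget) holds, K gives O(~review_license).
Premise 9 is O(~review_license -> ~reject_amendment); since O(~review_license), deontic closure gives O(~reject_amendment).
Applying K to premise 4 (O(~reject_amendment -> ~evacuate)) and O(~reject_amendment) yields O(~evacuate).
So O(~evacuate) holds, i.e. evacuate is forbidden. None of the other listed options is forbidden under the premises.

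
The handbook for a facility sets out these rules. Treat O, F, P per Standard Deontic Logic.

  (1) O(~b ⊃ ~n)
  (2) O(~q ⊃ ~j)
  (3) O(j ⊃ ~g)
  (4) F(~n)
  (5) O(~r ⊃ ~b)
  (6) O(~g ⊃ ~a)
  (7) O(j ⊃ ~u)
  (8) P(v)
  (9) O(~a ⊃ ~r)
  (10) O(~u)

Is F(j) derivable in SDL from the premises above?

Yes

Premise 4 is F(~n), i.e. O(n).
Premise 1, O(~b ⊃ ~n), contraposes to O(n ⊃ b); with O(n) we get O(b).
Premise 5, O(~r ⊃ ~b), contraposes to O(b ⊃ r); with O(b) we get O(r).
The contrapositive of premise 9 (O(~a ⊃ ~r)) is O(r ⊃ a), and O(r) is already established, so O(a).
Premise 6, O(~g ⊃ ~a), contraposes to O(a ⊃ g); with O(a) we get O(g).
Premise 3, O(j ⊃ ~g), contraposes to O(g ⊃ ~j); with O(g) we get O(~j).
Premises 2, 7, 8, 10 do not contribute to this derivation.
So O(~j) holds, i.e. F(j). The claim follows.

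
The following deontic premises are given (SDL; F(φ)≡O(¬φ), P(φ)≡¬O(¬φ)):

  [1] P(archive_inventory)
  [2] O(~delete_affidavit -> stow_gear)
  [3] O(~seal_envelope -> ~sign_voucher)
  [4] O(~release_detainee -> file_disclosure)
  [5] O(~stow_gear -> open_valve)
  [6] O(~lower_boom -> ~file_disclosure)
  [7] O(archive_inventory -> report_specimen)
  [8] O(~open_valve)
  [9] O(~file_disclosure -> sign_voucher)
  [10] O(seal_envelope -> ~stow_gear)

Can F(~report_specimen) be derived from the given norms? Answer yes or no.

No

Premise 7 is O(archive_inventory -> report_specimen), but O(archive_inventory) is not derivable from the premises (the permission P(archive_inventory) asserts only ~O(~archive_inventory), not O(archive_inventory)), so it does not yield O(report_specimen).
No other premise forces O(report_specimen). An ideal world satisfying every premise can still have ~report_specimen true, so F(~report_specimen) is not derivable.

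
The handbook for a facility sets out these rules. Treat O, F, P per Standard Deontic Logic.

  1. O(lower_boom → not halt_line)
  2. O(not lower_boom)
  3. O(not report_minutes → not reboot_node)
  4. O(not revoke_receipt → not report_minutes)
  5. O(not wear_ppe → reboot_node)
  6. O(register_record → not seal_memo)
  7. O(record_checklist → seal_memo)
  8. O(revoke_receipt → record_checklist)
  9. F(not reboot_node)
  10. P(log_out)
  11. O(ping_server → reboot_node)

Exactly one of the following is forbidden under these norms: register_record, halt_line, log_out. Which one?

Premise 9 is F(not reboot_node), i.e. O(reboot_node).
Premise 3, O(not report_minutes → not reboot_node), contraposes to O(reboot_node → report_minutes); with O(reboot_node) we get O(report_minutes).
Premise 4, O(not revoke_receipt → not report_minutes), contraposes to O(report_minutes → revoke_receipt); with O(report_minutes) we get O(revoke_receipt).
Premise 8 is O(revoke_receipt → record_checklist); since O(revoke_receipt), deontic closure gives O(record_checklist).
From O(record_checklist) and premise 7, O(record_checklist → seal_memo), we obtain O(seal_memo).
Premise 6 is O(register_record → not seal_memo); contrapositively O(seal_memo → not register_record). Since O(seal_memo) holds, K gives O(not register_record).
So O(not register_record) holds, i.e. register_record is forbidden. None of the other listed options is forbidden under the premises.

register_record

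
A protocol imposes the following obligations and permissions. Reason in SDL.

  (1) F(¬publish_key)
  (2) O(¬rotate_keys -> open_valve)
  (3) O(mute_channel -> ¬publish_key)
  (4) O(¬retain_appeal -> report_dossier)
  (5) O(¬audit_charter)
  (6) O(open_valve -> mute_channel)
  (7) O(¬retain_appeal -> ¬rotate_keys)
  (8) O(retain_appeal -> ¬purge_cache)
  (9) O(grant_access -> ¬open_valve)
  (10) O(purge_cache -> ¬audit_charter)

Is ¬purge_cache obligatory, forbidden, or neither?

Premise 1 is F(¬publish_key), i.e. O(publish_key).
Premise 3, O(mute_channel -> ¬publish_key), contraposes to O(publish_key -> ¬mute_channel); with O(publish_key) we get O(¬mute_channel).
Premise 6, O(open_valve -> mute_channel), contraposes to O(¬mute_channel -> ¬open_valve); with O(¬mute_channel) we get O(¬open_valve).
Premise 2, O(¬rotate_keys -> open_valve), contraposes to O(¬open_valve -> rotate_keys); with O(¬open_valve) we get O(rotate_keys).
Premise 7, O(¬retain_appeal -> ¬rotate_keys), contraposes to O(rotate_keys -> retain_appeal); with O(rotate_keys) we get O(retain_appeal).
Premise 8 is O(retain_appeal -> ¬purge_cache); since O(retain_appeal), deontic closure gives O(¬purge_cache).
Premises 4, 5, 9, 10 do not contribute to this derivation.
Hence ¬purge_cache is obligatory.

Obligatory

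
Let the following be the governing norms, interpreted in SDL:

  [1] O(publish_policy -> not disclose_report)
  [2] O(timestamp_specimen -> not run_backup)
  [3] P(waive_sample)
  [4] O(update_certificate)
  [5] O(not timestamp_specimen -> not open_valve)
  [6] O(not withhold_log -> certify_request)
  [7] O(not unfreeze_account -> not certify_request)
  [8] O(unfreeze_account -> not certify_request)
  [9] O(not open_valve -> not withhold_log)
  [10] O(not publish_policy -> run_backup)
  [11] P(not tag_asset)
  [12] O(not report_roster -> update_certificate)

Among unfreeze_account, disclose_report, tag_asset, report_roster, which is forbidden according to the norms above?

Premises 8 and 7 are O(unfreeze_account -> not certify_request) and O(not unfreeze_account -> not certify_request); every ideal world satisfies unfreeze_account or not unfreeze_account, so in either case not certify_request holds — hence O(not certify_request).
Premise 6, O(not withhold_log -> certify_request), contraposes to O(not certify_request -> withhold_log); with O(not certify_request) we get O(withhold_log).
The contrapositive of premise 9 (O(not open_valve -> not withhold_log)) is O(withhold_log -> open_valve), and O(withhold_log) is already established, so O(open_valve).
The contrapositive of premise 5 (O(not timestamp_specimen -> not open_valve)) is O(open_valve -> timestamp_specimen), and O(open_valve) is already established, so O(timestamp_specimen).
With premise 2, O(timestamp_specimen -> not run_backup), the K-axiom yields O(not run_backup).
Premise 10, O(not publish_policy -> run_backup), contraposes to O(not run_backup -> publish_policy); with O(not run_backup) we get O(publish_policy).
Premise 1 is O(publish_policy -> not disclose_report); since O(publish_policy), deontic closure gives O(not disclose_report).
So O(not disclose_report) holds, i.e. disclose_report is forbidden. None of the other listed options is forbidden under the premises.

disclose_report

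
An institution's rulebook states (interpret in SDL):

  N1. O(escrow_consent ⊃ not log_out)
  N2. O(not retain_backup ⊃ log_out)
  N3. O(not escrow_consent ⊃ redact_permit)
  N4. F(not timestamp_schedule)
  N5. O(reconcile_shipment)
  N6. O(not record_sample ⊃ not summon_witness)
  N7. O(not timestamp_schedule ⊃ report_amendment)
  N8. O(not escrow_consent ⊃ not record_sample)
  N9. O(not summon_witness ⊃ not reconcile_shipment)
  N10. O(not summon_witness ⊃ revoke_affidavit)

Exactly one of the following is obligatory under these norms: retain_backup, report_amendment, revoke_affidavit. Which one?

retain_backup

From premise 5 we have O(reconcile_shipment).
Premise 9, O(not summon_witness ⊃ not reconcile_shipment), contraposes to O(reconcile_shipment ⊃ summon_witness); with O(reconcile_shipment) we get O(summon_witness).
Premise 6, O(not record_sample ⊃ not summon_witness), contraposes to O(summon_witness ⊃ record_sample); with O(summon_witness) we get O(record_sample).
The contrapositive of premise 8 (O(not escrow_consent ⊃ not record_sample)) is O(record_sample ⊃ escrow_consent), and O(record_sample) is already established, so O(escrow_consent).
From O(escrow_consent) and premise 1, O(escrow_consent ⊃ not log_out), we obtain O(not log_out).
The contrapositive of premise 2 (O(not retain_backup ⊃ log_out)) is O(not log_out ⊃ retain_backup), and O(not log_out) is already established, so O(retain_backup).
So O(retain_backup) holds — retain_backup is obligatory. None of the other listed options is made obligatory by any chain of premises.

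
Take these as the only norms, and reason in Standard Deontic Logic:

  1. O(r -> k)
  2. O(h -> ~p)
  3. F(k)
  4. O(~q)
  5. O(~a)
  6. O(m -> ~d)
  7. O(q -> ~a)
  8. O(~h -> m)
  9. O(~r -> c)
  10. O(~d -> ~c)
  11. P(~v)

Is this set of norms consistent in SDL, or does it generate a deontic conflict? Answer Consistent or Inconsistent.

Premise 7 is O(q -> ~a); even if O(~a) held, inferring O(q) would be affirming the consequent — invalid.
So O(q) is not derivable, and the apparent clash with O(~q) does not arise.
A world satisfying every obligation exists (e.g. a=false, c=true, d=true, h=true, k=false, m=false, p=false, q=false, r=false, v=false); no atom is both obligatory and forbidden, so the set is consistent.

Consistent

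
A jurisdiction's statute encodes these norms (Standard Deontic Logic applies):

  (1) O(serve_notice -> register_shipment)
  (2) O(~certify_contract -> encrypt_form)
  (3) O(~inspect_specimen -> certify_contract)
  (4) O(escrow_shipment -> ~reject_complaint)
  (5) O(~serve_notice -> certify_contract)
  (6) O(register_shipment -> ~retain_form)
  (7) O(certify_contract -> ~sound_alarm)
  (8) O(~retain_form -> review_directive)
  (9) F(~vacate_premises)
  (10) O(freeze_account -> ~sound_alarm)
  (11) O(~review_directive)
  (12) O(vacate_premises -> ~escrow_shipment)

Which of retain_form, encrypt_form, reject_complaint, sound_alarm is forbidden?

sound_alarm

Premise 11 gives O(~review_directive).
Premise 8, O(~retain_form -> review_directive), contraposes to O(~review_directive -> retain_form); with O(~review_directive) we get O(retain_form).
Premise 6, O(register_shipment -> ~retain_form), contraposes to O(retain_form -> ~register_shipment); with O(retain_form) we get O(~register_shipment).
Premise 1, O(serve_notice -> register_shipment), contraposes to O(~register_shipment -> ~serve_notice); with O(~register_shipment) we get O(~serve_notice).
Applying K to premise 5 (O(~serve_notice -> certify_contract)) and O(~serve_notice) yields O(certify_contract).
With premise 7, O(certify_contract -> ~sound_alarm), the K-axiom yields O(~sound_alarm).
So O(~sound_alarm) holds, i.e. sound_alarm is forbidden. None of the other listed options is forbidden under the premises.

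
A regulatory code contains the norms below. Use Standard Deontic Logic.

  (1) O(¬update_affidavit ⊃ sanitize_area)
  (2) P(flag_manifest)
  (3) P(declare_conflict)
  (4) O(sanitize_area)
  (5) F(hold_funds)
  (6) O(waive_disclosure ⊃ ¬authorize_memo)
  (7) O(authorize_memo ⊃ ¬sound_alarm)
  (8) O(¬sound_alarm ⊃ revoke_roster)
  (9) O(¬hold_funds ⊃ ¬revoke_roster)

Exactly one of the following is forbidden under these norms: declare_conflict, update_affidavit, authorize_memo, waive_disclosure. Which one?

authorize_memo

Premise 5 is F(hold_funds), i.e. O(¬hold_funds).
With premise 9, O(¬hold_funds ⊃ ¬revoke_roster), the K-axiom yields O(¬revoke_roster).
Premise 8, O(¬sound_alarm ⊃ revoke_roster), contraposes to O(¬revoke_roster ⊃ sound_alarm); with O(¬revoke_roster) we get O(sound_alarm).
Premise 7 is O(authorize_memo ⊃ ¬sound_alarm); contrapositively O(sound_alarm ⊃ ¬authorize_memo). Since O(sound_alarm) holds, K gives O(¬authorize_memo).
So O(¬authorize_memo) holds, i.e. authorize_memo is forbidden. None of the other listed options is forbidden under the premises.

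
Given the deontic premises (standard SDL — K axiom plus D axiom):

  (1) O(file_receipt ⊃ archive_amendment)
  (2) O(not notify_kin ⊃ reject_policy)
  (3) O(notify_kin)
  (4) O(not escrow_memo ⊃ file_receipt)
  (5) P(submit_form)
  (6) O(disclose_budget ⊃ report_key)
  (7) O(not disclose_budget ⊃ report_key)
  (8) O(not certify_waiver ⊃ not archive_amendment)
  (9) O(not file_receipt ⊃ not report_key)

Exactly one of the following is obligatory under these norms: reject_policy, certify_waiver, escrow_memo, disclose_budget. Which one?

certify_waiver

Premises 7 and 6 cover both cases: O(not disclose_budget ⊃ report_key) and O(disclose_budget ⊃ report_key). Since not disclose_budget ∨ disclose_budget is a tautology, O(report_key) follows.
Premise 9, O(not file_receipt ⊃ not report_key), contraposes to O(report_key ⊃ file_receipt); with O(report_key) we get O(file_receipt).
Applying K to premise 1 (O(file_receipt ⊃ archive_amendment)) and O(file_receipt) yields O(archive_amendment).
Premise 8, O(not certify_waiver ⊃ not archive_amendment), contraposes to O(archive_amendment ⊃ certify_waiver); with O(archive_amendment) we get O(certify_waiver).
So O(certify_waiver) holds — certify_waiver is obligatory. None of the other listed options is made obligatory by any chain of premises.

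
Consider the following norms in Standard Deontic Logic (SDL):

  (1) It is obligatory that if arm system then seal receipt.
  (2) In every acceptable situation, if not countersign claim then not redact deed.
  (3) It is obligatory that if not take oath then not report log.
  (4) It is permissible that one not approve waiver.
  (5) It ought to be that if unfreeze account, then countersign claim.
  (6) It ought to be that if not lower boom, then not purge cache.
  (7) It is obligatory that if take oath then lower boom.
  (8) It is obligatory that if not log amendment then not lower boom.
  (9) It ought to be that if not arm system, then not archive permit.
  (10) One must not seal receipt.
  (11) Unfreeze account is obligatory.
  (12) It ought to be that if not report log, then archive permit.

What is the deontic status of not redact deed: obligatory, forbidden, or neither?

Premise 2 is O(¬countersign_claim → ¬redact_deed), but O(¬countersign_claim) is not derivable from the premises, so it does not yield O(¬redact_deed).
No premise or chain of K-axiom applications forces O(¬redact_deed), and none forces O(redact_deed). So ¬redact_deed is neither obligatory nor forbidden under these norms.

Neither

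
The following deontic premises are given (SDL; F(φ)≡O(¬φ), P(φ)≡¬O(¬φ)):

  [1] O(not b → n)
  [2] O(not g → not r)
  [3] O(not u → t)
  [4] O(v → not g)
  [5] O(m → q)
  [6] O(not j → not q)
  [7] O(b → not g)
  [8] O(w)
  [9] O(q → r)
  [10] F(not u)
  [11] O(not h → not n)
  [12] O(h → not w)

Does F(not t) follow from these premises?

No

Premise 3 is O(not u → t), but O(not u) is not derivable from the premises, so it does not yield O(t).
No other premise forces O(t). An ideal world satisfying every premise can still have not t true, so F(not t) is not derivable.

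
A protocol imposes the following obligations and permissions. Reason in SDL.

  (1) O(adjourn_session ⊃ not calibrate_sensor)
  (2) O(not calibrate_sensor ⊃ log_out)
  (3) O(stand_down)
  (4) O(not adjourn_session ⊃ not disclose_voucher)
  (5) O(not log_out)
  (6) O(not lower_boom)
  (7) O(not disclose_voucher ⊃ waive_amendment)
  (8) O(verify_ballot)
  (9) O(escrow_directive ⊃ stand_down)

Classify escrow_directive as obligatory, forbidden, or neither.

Premise 9 is O(escrow_directive ⊃ stand_down); even if O(stand_down) held, inferring O(escrow_directive) would be affirming the consequent — invalid.
No premise or chain of K-axiom applications forces O(escrow_directive), and none forces O(not escrow_directive). So escrow_directive is neither obligatory nor forbidden under these norms.

Neither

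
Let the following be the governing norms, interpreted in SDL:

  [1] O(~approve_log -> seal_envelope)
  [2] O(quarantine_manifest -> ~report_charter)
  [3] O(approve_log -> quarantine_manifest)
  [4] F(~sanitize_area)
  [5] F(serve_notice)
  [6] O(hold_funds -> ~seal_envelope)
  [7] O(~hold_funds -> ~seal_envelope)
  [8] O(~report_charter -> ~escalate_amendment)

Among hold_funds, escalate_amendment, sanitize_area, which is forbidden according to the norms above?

escalate_amendment

Premises 7 and 6 cover both cases: O(~hold_funds -> ~seal_envelope) and O(hold_funds -> ~seal_envelope). Since ~hold_funds ∨ hold_funds is a tautology, O(~seal_envelope) follows.
Premise 1 is O(~approve_log -> seal_envelope); contrapositively O(~seal_envelope -> approve_log). Since O(~seal_envelope) holds, K gives O(approve_log).
Applying K to premise 3 (O(approve_log -> quarantine_manifest)) and O(approve_log) yields O(quarantine_manifest).
Premise 2 is O(quarantine_manifest -> ~report_charter); since O(quarantine_manifest), deontic closure gives O(~report_charter).
From O(~report_charter) and premise 8, O(~report_charter -> ~escalate_amendment), we obtain O(~escalate_amendment).
So O(~escalate_amendment) holds, i.e. escalate_amendment is forbidden. None of the other listed options is forbidden under the premises.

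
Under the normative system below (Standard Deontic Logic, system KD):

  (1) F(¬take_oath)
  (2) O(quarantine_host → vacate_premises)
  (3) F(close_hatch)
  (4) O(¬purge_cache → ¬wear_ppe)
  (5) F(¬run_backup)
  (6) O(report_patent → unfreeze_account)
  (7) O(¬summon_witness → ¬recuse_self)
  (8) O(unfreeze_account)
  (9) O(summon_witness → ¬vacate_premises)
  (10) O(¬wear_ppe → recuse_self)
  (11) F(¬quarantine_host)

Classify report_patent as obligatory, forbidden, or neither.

Premise 6 is O(report_patent → unfreeze_account); even if O(unfreeze_account) held, inferring O(report_patent) would be affirming the consequent — invalid.
No premise or chain of K-axiom applications forces O(report_patent), and none forces O(¬report_patent). So report_patent is neither obligatory nor forbidden under these norms.

Neither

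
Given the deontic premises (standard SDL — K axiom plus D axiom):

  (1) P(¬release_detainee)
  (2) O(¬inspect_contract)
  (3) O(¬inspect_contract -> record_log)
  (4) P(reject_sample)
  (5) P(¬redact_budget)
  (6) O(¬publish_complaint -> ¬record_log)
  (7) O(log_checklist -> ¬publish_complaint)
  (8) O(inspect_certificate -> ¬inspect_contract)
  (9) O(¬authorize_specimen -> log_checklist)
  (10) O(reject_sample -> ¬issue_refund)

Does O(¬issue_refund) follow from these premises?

Premise 10 is O(reject_sample -> ¬issue_refund), but O(reject_sample) is not derivable from the premises (the permission P(reject_sample) asserts only ¬O(¬reject_sample), not O(reject_sample)), so it does not yield O(¬issue_refund).
No other premise forces O(¬issue_refund). An ideal world satisfying every premise can still have ¬issue_refund false, so O(¬issue_refund) is not derivable.

No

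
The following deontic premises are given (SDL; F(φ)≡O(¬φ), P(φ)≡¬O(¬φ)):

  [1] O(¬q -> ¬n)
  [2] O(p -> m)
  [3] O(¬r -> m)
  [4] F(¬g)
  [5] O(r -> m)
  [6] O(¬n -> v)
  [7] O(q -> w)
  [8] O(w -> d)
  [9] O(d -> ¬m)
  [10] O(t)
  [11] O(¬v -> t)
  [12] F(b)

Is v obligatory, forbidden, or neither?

Obligatory

Premises 5 and 3 are O(r -> m) and O(¬r -> m); every ideal world satisfies r or ¬r, so in either case m holds — hence O(m).
Premise 9 is O(d -> ¬m); contrapositively O(m -> ¬d). Since O(m) holds, K gives O(¬d).
The contrapositive of premise 8 (O(w -> d)) is O(¬d -> ¬w), and O(¬d) is already established, so O(¬w).
Premise 7 is O(q -> w); contrapositively O(¬w -> ¬q). Since O(¬w) holds, K gives O(¬q).
Premise 1 is O(¬q -> ¬n); since O(¬q), deontic closure gives O(¬n).
With premise 6, O(¬n -> v), the K-axiom yields O(v).
Premises 2, 4, 10, 11, 12 do not contribute to this derivation.
Hence v is obligatory.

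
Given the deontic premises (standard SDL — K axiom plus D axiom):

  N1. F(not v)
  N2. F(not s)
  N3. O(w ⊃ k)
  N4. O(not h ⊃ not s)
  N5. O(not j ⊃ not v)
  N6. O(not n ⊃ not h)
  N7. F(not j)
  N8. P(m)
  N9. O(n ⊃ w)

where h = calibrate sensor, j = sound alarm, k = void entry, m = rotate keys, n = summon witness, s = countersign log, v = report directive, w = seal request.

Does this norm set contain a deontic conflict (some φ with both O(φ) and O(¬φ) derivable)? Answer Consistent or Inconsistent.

Premise 5 is O(not j ⊃ not v), but O(not j) is not derivable from the premises, so it does not yield O(not v).
So O(not v) is not derivable, and the apparent clash with O(v) does not arise.
A world satisfying every obligation exists (e.g. h=true, j=true, k=true, m=false, n=true, s=true, v=true, w=true); no atom is both obligatory and forbidden, so the set is consistent.

Consistent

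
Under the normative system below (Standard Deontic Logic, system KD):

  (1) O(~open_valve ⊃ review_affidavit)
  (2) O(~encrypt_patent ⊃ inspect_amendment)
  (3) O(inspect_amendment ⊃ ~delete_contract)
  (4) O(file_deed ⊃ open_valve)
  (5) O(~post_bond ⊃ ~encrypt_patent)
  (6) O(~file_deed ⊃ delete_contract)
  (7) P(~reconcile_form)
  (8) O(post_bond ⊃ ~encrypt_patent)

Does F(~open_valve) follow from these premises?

Premises 8 and 5 are O(post_bond ⊃ ~encrypt_patent) and O(~post_bond ⊃ ~encrypt_patent); every ideal world satisfies post_bond or ~post_bond, so in either case ~encrypt_patent holds — hence O(~encrypt_patent).
Applying K to premise 2 (O(~encrypt_patent ⊃ inspect_amendment)) and O(~encrypt_patent) yields O(inspect_amendment).
Premise 3 is O(inspect_amendment ⊃ ~delete_contract); since O(inspect_amendment), deontic closure gives O(~delete_contract).
Premise 6 is O(~file_deed ⊃ delete_contract); contrapositively O(~delete_contract ⊃ file_deed). Since O(~delete_contract) holds, K gives O(file_deed).
Applying K to premise 4 (O(file_deed ⊃ open_valve)) and O(file_deed) yields O(open_valve).
Premises 1, 7 do not contribute to this derivation.
So O(open_valve) holds, i.e. F(~open_valve). The claim follows.

Yes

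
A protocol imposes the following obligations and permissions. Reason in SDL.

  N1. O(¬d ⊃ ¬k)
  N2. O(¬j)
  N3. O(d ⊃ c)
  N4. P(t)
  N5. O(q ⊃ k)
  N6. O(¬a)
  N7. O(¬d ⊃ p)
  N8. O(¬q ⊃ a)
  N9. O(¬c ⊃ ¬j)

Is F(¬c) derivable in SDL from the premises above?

Yes

Premise 6 states O(¬a) outright.
Premise 8 is O(¬q ⊃ a); contrapositively O(¬a ⊃ q). Since O(¬a) holds, K gives O(q).
With premise 5, O(q ⊃ k), the K-axiom yields O(k).
The contrapositive of premise 1 (O(¬d ⊃ ¬k)) is O(k ⊃ d), and O(k) is already established, so O(d).
Premise 3 is O(d ⊃ c); since O(d), deontic closure gives O(c).
Premises 2, 4, 7, 9 do not contribute to this derivation.
So O(c) holds, i.e. F(¬c). The claim follows.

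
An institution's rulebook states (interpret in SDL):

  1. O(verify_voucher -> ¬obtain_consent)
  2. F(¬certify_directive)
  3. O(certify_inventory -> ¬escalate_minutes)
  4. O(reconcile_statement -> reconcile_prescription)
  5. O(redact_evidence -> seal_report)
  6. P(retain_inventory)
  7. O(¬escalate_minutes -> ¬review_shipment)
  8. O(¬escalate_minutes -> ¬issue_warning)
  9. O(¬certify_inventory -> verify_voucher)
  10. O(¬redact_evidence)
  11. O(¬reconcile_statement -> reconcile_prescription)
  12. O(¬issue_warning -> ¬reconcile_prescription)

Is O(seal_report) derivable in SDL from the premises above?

No

Premise 5 is O(redact_evidence -> seal_report), but O(redact_evidence) is not derivable from the premises, so it does not yield O(seal_report).
No other premise forces O(seal_report). An ideal world satisfying every premise can still have seal_report false, so O(seal_report) is not derivable.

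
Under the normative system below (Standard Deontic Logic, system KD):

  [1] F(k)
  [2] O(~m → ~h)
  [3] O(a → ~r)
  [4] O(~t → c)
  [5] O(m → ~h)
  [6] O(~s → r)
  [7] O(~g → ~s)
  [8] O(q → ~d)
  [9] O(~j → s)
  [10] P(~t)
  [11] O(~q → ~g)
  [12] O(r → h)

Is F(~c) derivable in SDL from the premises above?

Premise 4 is O(~t → c), but O(~t) is not derivable from the premises (the permission P(~t) asserts only ~O(t), not O(~t)), so it does not yield O(c).
No other premise forces O(c). An ideal world satisfying every premise can still have ~c true, so F(~c) is not derivable.

No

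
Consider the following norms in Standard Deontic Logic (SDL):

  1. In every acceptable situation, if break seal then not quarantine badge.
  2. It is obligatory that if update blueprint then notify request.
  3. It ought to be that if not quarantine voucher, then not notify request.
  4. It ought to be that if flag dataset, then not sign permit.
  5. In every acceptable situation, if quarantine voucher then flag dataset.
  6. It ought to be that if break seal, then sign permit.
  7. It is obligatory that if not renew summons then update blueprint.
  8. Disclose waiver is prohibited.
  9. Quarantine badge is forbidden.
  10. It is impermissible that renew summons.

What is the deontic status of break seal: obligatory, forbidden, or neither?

Premise 10 is F(renew_summons), i.e. O(¬renew_summons).
Premise 7 is O(¬renew_summons → update_blueprint); since O(¬renew_summons), deontic closure gives O(update_blueprint).
Premise 2 is O(update_blueprint → notify_request); since O(update_blueprint), deontic closure gives O(notify_request).
The contrapositive of premise 3 (O(¬quarantine_voucher → ¬notify_request)) is O(notify_request → quarantine_voucher), and O(notify_request) is already established, so O(quarantine_voucher).
Premise 5 is O(quarantine_voucher → flag_dataset); since O(quarantine_voucher), deontic closure gives O(flag_dataset).
From O(flag_dataset) and premise 4, O(flag_dataset → ¬sign_permit), we obtain O(¬sign_permit).
Premise 6, O(break_seal → sign_permit), contraposes to O(¬sign_permit → ¬break_seal); with O(¬sign_permit) we get O(¬break_seal).
Premises 1, 8, 9 do not contribute to this derivation.
Thus O(¬break_seal), which is F(break_seal): break_seal is forbidden.

Forbidden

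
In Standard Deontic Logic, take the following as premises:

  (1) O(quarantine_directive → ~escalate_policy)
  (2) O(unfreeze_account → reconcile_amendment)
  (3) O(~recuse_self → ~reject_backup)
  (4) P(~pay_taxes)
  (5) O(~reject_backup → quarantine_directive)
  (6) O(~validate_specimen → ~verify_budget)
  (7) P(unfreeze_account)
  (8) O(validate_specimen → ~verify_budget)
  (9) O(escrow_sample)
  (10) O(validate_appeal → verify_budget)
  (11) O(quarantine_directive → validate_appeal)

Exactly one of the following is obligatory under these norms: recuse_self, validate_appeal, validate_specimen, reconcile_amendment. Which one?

Premises 8 and 6 are O(validate_specimen → ~verify_budget) and O(~validate_specimen → ~verify_budget); every ideal world satisfies validate_specimen or ~validate_specimen, so in either case ~verify_budget holds — hence O(~verify_budget).
Premise 10 is O(validate_appeal → verify_budget); contrapositively O(~verify_budget → ~validate_appeal). Since O(~verify_budget) holds, K gives O(~validate_appeal).
Premise 11, O(quarantine_directive → validate_appeal), contraposes to O(~validate_appeal → ~quarantine_directive); with O(~validate_appeal) we get O(~quarantine_directive).
Premise 5, O(~reject_backup → quarantine_directive), contraposes to O(~quarantine_directive → reject_backup); with O(~quarantine_directive) we get O(reject_backup).
Premise 3, O(~recuse_self → ~reject_backup), contraposes to O(reject_backup → recuse_self); with O(reject_backup) we get O(recuse_self).
So O(recuse_self) holds — recuse_self is obligatory. None of the other listed options is made obligatory by any chain of premises.

recuse_self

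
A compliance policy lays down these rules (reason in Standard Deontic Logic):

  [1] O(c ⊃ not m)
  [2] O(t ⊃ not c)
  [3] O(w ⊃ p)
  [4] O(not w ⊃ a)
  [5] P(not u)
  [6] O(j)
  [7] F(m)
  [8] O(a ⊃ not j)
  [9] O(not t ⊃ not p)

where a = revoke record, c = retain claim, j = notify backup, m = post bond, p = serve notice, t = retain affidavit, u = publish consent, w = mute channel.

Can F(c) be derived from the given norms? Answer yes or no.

From premise 6 we have O(j).
Premise 8 is O(a ⊃ not j); contrapositively O(j ⊃ not a). Since O(j) holds, K gives O(not a).
Premise 4 is O(not w ⊃ a); contrapositively O(not a ⊃ w). Since O(not a) holds, K gives O(w).
With premise 3, O(w ⊃ p), the K-axiom yields O(p).
Premise 9, O(not t ⊃ not p), contraposes to O(p ⊃ t); with O(p) we get O(t).
From O(t) and premise 2, O(t ⊃ not c), we obtain O(not c).
Premises 1, 5, 7 do not contribute to this derivation.
So O(not c) holds, i.e. F(c). The claim follows.

Yes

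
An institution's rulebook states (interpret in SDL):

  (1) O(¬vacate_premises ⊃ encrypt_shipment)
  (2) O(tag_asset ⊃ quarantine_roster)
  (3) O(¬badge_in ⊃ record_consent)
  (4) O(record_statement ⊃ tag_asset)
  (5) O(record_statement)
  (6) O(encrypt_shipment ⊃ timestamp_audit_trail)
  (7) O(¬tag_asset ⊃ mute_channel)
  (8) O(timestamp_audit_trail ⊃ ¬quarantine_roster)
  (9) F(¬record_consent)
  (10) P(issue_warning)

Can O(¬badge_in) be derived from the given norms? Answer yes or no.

No

Premise 3 is O(¬badge_in ⊃ record_consent); even if O(record_consent) held, inferring O(¬badge_in) would be affirming the consequent — invalid.
No other premise forces O(¬badge_in). An ideal world satisfying every premise can still have ¬badge_in false, so O(¬badge_in) is not derivable.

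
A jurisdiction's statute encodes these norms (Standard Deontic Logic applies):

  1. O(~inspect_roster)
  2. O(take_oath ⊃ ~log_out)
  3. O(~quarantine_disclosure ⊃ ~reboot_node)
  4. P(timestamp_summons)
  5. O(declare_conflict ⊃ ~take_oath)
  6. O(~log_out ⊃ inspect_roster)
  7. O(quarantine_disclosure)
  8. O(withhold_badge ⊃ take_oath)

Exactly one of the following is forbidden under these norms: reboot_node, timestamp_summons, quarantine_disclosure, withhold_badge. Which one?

withhold_badge

Premise 1 states O(~inspect_roster) outright.
The contrapositive of premise 6 (O(~log_out ⊃ inspect_roster)) is O(~inspect_roster ⊃ log_out), and O(~inspect_roster) is already established, so O(log_out).
The contrapositive of premise 2 (O(take_oath ⊃ ~log_out)) is O(log_out ⊃ ~take_oath), and O(log_out) is already established, so O(~take_oath).
The contrapositive of premise 8 (O(withhold_badge ⊃ take_oath)) is O(~take_oath ⊃ ~withhold_badge), and O(~take_oath) is already established, so O(~withhold_badge).
So O(~withhold_badge) holds, i.e. withhold_badge is forbidden. None of the other listed options is forbidden under the premises.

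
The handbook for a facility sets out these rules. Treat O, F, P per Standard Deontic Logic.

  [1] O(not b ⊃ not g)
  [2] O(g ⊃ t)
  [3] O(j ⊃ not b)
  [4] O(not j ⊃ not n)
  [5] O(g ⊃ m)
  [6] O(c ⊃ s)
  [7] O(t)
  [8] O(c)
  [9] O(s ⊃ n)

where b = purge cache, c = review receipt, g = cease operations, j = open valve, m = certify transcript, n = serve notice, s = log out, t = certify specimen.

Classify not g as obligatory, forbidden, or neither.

Premise 8 states O(c) outright.
Applying K to premise 6 (O(c ⊃ s)) and O(c) yields O(s).
Premise 9 is O(s ⊃ n); since O(s), deontic closure gives O(n).
The contrapositive of premise 4 (O(not j ⊃ not n)) is O(n ⊃ j), and O(n) is already established, so O(j).
With premise 3, O(j ⊃ not b), the K-axiom yields O(not b).
Premise 1 is O(not b ⊃ not g); since O(not b), deontic closure gives O(not g).
Premises 2, 5, 7 do not contribute to this derivation.
Hence not g is obligatory.

Obligatory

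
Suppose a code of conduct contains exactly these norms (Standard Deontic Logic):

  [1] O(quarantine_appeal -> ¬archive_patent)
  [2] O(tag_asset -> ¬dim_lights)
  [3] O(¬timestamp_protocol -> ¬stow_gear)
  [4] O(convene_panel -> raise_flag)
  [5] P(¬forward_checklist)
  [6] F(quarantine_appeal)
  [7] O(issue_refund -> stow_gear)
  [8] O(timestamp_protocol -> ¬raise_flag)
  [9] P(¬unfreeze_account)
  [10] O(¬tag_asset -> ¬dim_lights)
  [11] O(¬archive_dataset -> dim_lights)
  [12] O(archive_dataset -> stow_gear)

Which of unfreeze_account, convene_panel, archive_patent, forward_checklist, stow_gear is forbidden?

By case analysis on tag_asset: premise 2 gives O(tag_asset -> ¬dim_lights) and premise 10 gives O(¬tag_asset -> ¬dim_lights), so O(¬dim_lights) either way.
The contrapositive of premise 11 (O(¬archive_dataset -> dim_lights)) is O(¬dim_lights -> archive_dataset), and O(¬dim_lights) is already established, so O(archive_dataset).
Applying K to premise 12 (O(archive_dataset -> stow_gear)) and O(archive_dataset) yields O(stow_gear).
Premise 3, O(¬timestamp_protocol -> ¬stow_gear), contraposes to O(stow_gear -> timestamp_protocol); with O(stow_gear) we get O(timestamp_protocol).
Premise 8 is O(timestamp_protocol -> ¬raise_flag); since O(timestamp_protocol), deontic closure gives O(¬raise_flag).
Premise 4 is O(convene_panel -> raise_flag); contrapositively O(¬raise_flag -> ¬convene_panel). Since O(¬raise_flag) holds, K gives O(¬convene_panel).
So O(¬convene_panel) holds, i.e. convene_panel is forbidden. None of the other listed options is forbidden under the premises.

convene_panel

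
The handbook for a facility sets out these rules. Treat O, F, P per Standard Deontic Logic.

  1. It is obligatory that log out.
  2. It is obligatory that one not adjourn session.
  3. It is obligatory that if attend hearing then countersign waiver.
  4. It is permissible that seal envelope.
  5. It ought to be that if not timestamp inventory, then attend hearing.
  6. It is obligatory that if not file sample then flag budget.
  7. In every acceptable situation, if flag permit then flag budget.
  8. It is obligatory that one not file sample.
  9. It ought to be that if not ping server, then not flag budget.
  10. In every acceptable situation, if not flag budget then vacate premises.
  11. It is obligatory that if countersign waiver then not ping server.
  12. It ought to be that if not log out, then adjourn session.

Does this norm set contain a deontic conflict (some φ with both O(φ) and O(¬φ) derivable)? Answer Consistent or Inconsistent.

Consistent

Premise 12 is O(¬log_out → adjourn_session), but O(¬log_out) is not derivable from the premises, so it does not yield O(adjourn_session).
So O(adjourn_session) is not derivable, and the apparent clash with O(¬adjourn_session) does not arise.
A world satisfying every obligation exists (e.g. adjourn_session=false, attend_hearing=false, countersign_waiver=false, file_sample=false, flag_budget=true, flag_permit=false, log_out=true, ping_server=true, seal_envelope=false, timestamp_inventory=true, vacate_premises=false); no atom is both obligatory and forbidden, so the set is consistent.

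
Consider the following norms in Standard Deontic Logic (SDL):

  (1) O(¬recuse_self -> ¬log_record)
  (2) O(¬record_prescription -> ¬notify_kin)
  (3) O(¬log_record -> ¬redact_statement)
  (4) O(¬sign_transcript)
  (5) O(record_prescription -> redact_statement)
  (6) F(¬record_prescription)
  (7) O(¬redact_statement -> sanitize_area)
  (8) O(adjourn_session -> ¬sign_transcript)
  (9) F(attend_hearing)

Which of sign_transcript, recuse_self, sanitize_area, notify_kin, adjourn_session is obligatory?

recuse_self

Premise 6 is F(¬record_prescription), i.e. O(record_prescription).
Premise 5 is O(record_prescription -> redact_statement); since O(record_prescription), deontic closure gives O(redact_statement).
The contrapositive of premise 3 (O(¬log_record -> ¬redact_statement)) is O(redact_statement -> log_record), and O(redact_statement) is already established, so O(log_record).
Premise 1, O(¬recuse_self -> ¬log_record), contraposes to O(log_record -> recuse_self); with O(log_record) we get O(recuse_self).
So O(recuse_self) holds — recuse_self is obligatory. None of the other listed options is made obligatory by any chain of premises.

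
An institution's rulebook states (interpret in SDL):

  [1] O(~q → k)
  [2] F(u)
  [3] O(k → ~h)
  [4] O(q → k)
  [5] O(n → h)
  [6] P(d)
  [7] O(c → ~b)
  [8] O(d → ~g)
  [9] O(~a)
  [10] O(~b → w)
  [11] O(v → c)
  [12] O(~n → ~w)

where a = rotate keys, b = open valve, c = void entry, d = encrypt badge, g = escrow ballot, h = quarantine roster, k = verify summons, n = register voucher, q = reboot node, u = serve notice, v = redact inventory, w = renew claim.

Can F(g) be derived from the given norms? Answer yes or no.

Premise 8 is O(d → ~g), but O(d) is not derivable from the premises (the permission P(d) asserts only ~O(~d), not O(d)), so it does not yield O(~g).
No other premise forces O(~g). An ideal world satisfying every premise can still have g true, so F(g) is not derivable.

No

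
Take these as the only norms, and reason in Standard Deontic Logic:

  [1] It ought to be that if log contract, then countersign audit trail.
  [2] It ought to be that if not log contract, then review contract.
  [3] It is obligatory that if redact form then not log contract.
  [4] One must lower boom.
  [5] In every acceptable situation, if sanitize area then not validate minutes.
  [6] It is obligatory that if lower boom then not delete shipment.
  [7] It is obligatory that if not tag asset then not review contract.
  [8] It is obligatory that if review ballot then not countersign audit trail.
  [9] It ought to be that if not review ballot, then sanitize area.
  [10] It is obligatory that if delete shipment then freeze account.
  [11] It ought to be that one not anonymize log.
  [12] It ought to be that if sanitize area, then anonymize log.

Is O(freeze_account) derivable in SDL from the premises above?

Premise 10 is O(delete_shipment → freeze_account), but O(delete_shipment) is not derivable from the premises, so it does not yield O(freeze_account).
No other premise forces O(freeze_account). An ideal world satisfying every premise can still have freeze_account false, so O(freeze_account) is not derivable.

No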